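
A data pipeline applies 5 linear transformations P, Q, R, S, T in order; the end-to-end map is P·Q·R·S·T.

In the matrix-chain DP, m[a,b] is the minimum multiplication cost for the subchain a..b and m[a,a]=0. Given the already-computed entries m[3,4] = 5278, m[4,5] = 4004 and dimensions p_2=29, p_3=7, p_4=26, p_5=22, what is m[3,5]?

8470

m[3,5] = min over k∈[3,4] of m[3,k]+m[k+1,5]+p_{2}·p_k·p_{5}.
k=3: 0 + 4004 + 29·7·22 = 8470; k=4: 5278 + 0 + 29·26·22 = 21866.
Minimum: 8470 at k=3.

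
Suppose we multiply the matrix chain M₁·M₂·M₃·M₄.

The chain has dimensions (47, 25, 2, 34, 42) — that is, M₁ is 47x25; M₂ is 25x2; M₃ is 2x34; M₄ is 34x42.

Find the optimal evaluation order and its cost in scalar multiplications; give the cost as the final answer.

9154

Adjacent pairs: M₁M₂ = 47·25·2 = 2350; M₂M₃ = 25·2·34 = 1700; M₃M₄ = 2·34·42 = 2856.
Length 3: M₁..M₃: k=1: 0+1700+47·25·34=41650; k=2: 2350+0+47·2·34=5546 → min 5546 | M₂..M₄: k=2: 0+2856+25·2·42=4956; k=3: 1700+0+25·34·42=37400 → min 4956.
Length 4: M₁..M₄: k=1: 0+4956+47·25·42=54306; k=2: 2350+2856+47·2·42=9154; k=3: 5546+0+47·34·42=72662 → min 9154.
Optimal parenthesization: ((M₁·M₂)·(M₃·M₄)) with cost 9154.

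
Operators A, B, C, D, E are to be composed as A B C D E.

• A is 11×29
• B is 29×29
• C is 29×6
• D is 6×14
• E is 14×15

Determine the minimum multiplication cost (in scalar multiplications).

9210

Adjacent pairs: AB = 11·29·29 = 9251; BC = 29·29·6 = 5046; CD = 29·6·14 = 2436; DE = 6·14·15 = 1260.
Length 3: A..C: k=1: 0+5046+11·29·6=6960; k=2: 9251+0+11·29·6=11165 → min 6960 | B..D: k=2: 0+2436+29·29·14=14210; k=3: 5046+0+29·6·14=7482 → min 7482 | C..E: k=3: 0+1260+29·6·15=3870; k=4: 2436+0+29·14·15=8526 → min 3870.
Length 4: A..D: k=1: 0+7482+11·29·14=11948; k=2: 9251+2436+11·29·14=16153; k=3: 6960+0+11·6·14=7884 → min 7884 | B..E: k=2: 0+3870+29·29·15=16485; k=3: 5046+1260+29·6·15=8916; k=4: 7482+0+29·14·15=13572 → min 8916.
Length 5: A..E: k=1: 0+8916+11·29·15=13701; k=2: 9251+3870+11·29·15=17906; k=3: 6960+1260+11·6·15=9210; k=4: 7884+0+11·14·15=10194 → min 9210.
Optimal order: ((A (B C)) (D E)) with cost 9210.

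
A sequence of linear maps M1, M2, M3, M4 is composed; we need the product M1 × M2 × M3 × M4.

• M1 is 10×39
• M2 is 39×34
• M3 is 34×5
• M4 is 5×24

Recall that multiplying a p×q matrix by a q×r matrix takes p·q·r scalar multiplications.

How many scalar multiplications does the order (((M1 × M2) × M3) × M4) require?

(M1 × M2): 10×39 by 39×34 → 10×34, cost 10·39·34 = 13260
((M1 × M2) × M3): 10×34 by 34×5 → 10×5, cost 10·34·5 = 1700; cumulative 14960
(((M1 × M2) × M3) × M4): 10×5 by 5×24 → 10×24, cost 10·5·24 = 1200; cumulative 16160
Total: 16160 scalar multiplications.

16160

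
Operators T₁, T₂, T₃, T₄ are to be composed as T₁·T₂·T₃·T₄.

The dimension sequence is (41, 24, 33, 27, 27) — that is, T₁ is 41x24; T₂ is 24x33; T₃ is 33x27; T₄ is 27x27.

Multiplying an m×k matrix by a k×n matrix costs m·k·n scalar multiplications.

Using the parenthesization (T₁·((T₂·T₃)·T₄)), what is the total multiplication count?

(T₂·T₃): 24×33 by 33×27 → 24×27, cost 24·33·27 = 21384
((T₂·T₃)·T₄): 24×27 by 27×27 → 24×27, cost 24·27·27 = 17496; cumulative 38880
(T₁·((T₂·T₃)·T₄)): 41×24 by 24×27 → 41×27, cost 41·24·27 = 26568; cumulative 65448
Total: 65448 scalar multiplications.

65448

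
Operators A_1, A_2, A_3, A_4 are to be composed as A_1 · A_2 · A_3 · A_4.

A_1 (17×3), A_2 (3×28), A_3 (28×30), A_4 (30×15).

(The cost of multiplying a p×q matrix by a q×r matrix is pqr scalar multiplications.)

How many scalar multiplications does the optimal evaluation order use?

Adjacent pairs: A_1A_2 = 17·3·28 = 1428; A_2A_3 = 3·28·30 = 2520; A_3A_4 = 28·30·15 = 12600.
Length 3: A_1..A_3: k=1: 0+2520+17·3·30=4050; k=2: 1428+0+17·28·30=15708 → min 4050 | A_2..A_4: k=2: 0+12600+3·28·15=13860; k=3: 2520+0+3·30·15=3870 → min 3870.
Length 4: A_1..A_4: k=1: 0+3870+17·3·15=4635; k=2: 1428+12600+17·28·15=21168; k=3: 4050+0+17·30·15=11700 → min 4635.
Optimal order: (A_1 · ((A_2 · A_3) · A_4)) with cost 4635.

4635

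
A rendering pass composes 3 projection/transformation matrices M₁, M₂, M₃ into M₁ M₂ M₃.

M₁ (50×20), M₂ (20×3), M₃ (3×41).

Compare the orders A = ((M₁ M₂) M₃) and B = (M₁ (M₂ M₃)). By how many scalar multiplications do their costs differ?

Order A = ((M₁ M₂) M₃): (M₁ M₂): 50×20 by 20×3 → 50×3, cost 50·20·3 = 3000; ((M₁ M₂) M₃): 50×3 by 3×41 → 50×41, cost 50·3·41 = 6150; cumulative 9150. Total 9150.
Order B = (M₁ (M₂ M₃)): (M₂ M₃): 20×3 by 3×41 → 20×41, cost 20·3·41 = 2460; (M₁ (M₂ M₃)): 50×20 by 20×41 → 50×41, cost 50·20·41 = 41000; cumulative 43460. Total 43460.
Difference: |9150 − 43460| = 34310.

34310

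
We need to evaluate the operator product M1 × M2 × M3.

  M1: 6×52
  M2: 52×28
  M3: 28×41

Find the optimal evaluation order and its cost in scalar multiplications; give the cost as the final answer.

15624

(M1 × (M2 × M3)): cost 72488.
((M1 × M2) × M3): cost 15624.
Optimal: ((M1 × M2) × M3) with cost 15624.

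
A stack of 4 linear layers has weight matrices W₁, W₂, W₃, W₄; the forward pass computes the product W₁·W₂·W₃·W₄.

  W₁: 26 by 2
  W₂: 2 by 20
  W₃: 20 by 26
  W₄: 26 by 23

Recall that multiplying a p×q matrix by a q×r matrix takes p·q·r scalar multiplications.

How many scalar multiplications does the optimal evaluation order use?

3432

Adjacent pairs: W₁W₂ = 26·2·20 = 1040; W₂W₃ = 2·20·26 = 1040; W₃W₄ = 20·26·23 = 11960.
Length 3: W₁..W₃: k=1: 0+1040+26·2·26=2392; k=2: 1040+0+26·20·26=14560 → min 2392 | W₂..W₄: k=2: 0+11960+2·20·23=12880; k=3: 1040+0+2·26·23=2236 → min 2236.
Length 4: W₁..W₄: k=1: 0+2236+26·2·23=3432; k=2: 1040+11960+26·20·23=24960; k=3: 2392+0+26·26·23=17940 → min 3432.
Optimal order: (W₁·((W₂·W₃)·W₄)) with cost 3432.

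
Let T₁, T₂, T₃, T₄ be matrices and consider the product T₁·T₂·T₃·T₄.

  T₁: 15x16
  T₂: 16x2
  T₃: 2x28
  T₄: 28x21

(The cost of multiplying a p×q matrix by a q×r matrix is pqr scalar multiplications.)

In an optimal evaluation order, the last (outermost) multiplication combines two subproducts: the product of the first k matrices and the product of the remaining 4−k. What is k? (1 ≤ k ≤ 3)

Adjacent pairs: T₁T₂ = 15·16·2 = 480; T₂T₃ = 16·2·28 = 896; T₃T₄ = 2·28·21 = 1176.
Length 3: T₁..T₃: k=1: 0+896+15·16·28=7616; k=2: 480+0+15·2·28=1320 → min 1320 | T₂..T₄: k=2: 0+1176+16·2·21=1848; k=3: 896+0+16·28·21=10304 → min 1848.
Top-level splits: k=1: (T₁..T₁)·(T₂..T₄) → 0+1848+15·16·21 = 6888; k=2: (T₁..T₂)·(T₃..T₄) → 480+1176+15·2·21 = 2286; k=3: (T₁..T₃)·(T₄..T₄) → 1320+0+15·28·21 = 10140.
Best split is after T₂, i.e. k = 2.

2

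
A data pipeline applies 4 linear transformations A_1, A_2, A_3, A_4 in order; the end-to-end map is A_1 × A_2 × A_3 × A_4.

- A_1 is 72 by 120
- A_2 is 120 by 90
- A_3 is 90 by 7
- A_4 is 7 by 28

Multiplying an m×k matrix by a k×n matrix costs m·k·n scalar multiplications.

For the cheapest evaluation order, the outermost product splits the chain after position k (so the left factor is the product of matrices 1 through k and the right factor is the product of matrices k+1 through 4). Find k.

3

Adjacent pairs: A_1A_2 = 72·120·90 = 777600; A_2A_3 = 120·90·7 = 75600; A_3A_4 = 90·7·28 = 17640.
Length 3: A_1..A_3: k=1: 0+75600+72·120·7=136080; k=2: 777600+0+72·90·7=822960 → min 136080 | A_2..A_4: k=2: 0+17640+120·90·28=320040; k=3: 75600+0+120·7·28=99120 → min 99120.
Top-level splits: k=1: (A_1..A_1)·(A_2..A_4) → 0+99120+72·120·28 = 341040; k=2: (A_1..A_2)·(A_3..A_4) → 777600+17640+72·90·28 = 976680; k=3: (A_1..A_3)·(A_4..A_4) → 136080+0+72·7·28 = 150192.
Best split is after A_3, i.e. k = 3.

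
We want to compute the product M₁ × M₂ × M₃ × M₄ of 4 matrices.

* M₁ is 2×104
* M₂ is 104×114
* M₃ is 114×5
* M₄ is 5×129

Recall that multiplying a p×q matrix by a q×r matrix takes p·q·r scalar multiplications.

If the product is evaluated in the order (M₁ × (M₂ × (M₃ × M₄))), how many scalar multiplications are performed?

1629786

(M₃ × M₄): 114×5 by 5×129 → 114×129, cost 114·5·129 = 73530
(M₂ × (M₃ × M₄)): 104×114 by 114×129 → 104×129, cost 104·114·129 = 1529424; cumulative 1602954
(M₁ × (M₂ × (M₃ × M₄))): 2×104 by 104×129 → 2×129, cost 2·104·129 = 26832; cumulative 1629786
Total: 1629786 scalar multiplications.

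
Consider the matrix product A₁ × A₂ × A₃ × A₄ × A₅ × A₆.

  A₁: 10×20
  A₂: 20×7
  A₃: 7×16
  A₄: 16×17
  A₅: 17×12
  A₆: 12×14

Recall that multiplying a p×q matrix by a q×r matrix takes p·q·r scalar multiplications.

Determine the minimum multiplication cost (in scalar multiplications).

6888

Adjacent pairs: A₁A₂ = 10·20·7 = 1400; A₂A₃ = 20·7·16 = 2240; A₃A₄ = 7·16·17 = 1904; A₄A₅ = 16·17·12 = 3264; A₅A₆ = 17·12·14 = 2856.
Length 3: A₁..A₃: k=1: 0+2240+10·20·16=5440; k=2: 1400+0+10·7·16=2520 → min 2520 | A₂..A₄: k=2: 0+1904+20·7·17=4284; k=3: 2240+0+20·16·17=7680 → min 4284 | A₃..A₅: k=3: 0+3264+7·16·12=4608; k=4: 1904+0+7·17·12=3332 → min 3332 | A₄..A₆: k=4: 0+2856+16·17·14=6664; k=5: 3264+0+16·12·14=5952 → min 5952.
Length 4: A₁..A₄: k=1: 0+4284+10·20·17=7684; k=2: 1400+1904+10·7·17=4494; k=3: 2520+0+10·16·17=5240 → min 4494 | A₂..A₅: k=2: 0+3332+20·7·12=5012; k=3: 2240+3264+20·16·12=9344; k=4: 4284+0+20·17·12=8364 → min 5012 | A₃..A₆: k=3: 0+5952+7·16·14=7520; k=4: 1904+2856+7·17·14=6426; k=5: 3332+0+7·12·14=4508 → min 4508.
Length 5: A₁..A₅: k=1: 0+5012+10·20·12=7412; k=2: 1400+3332+10·7·12=5572; k=3: 2520+3264+10·16·12=7704; k=4: 4494+0+10·17·12=6534 → min 5572 | A₂..A₆: k=2: 0+4508+20·7·14=6468; k=3: 2240+5952+20·16·14=12672; k=4: 4284+2856+20·17·14=11900; k=5: 5012+0+20·12·14=8372 → min 6468.
Length 6: A₁..A₆: k=1: 0+6468+10·20·14=9268; k=2: 1400+4508+10·7·14=6888; k=3: 2520+5952+10·16·14=10712; k=4: 4494+2856+10·17·14=9730; k=5: 5572+0+10·12·14=7252 → min 6888.
Optimal order: ((A₁ × A₂) × (((A₃ × A₄) × A₅) × A₆)) with cost 6888.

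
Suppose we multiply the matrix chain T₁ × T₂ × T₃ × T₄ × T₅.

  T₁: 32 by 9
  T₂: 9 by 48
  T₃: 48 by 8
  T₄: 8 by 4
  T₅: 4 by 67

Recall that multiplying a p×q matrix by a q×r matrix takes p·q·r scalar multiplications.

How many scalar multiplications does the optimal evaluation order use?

12992

Adjacent pairs: T₁T₂ = 32·9·48 = 13824; T₂T₃ = 9·48·8 = 3456; T₃T₄ = 48·8·4 = 1536; T₄T₅ = 8·4·67 = 2144.
Length 3: T₁..T₃: k=1: 0+3456+32·9·8=5760; k=2: 13824+0+32·48·8=26112 → min 5760 | T₂..T₄: k=2: 0+1536+9·48·4=3264; k=3: 3456+0+9·8·4=3744 → min 3264 | T₃..T₅: k=3: 0+2144+48·8·67=27872; k=4: 1536+0+48·4·67=14400 → min 14400.
Length 4: T₁..T₄: k=1: 0+3264+32·9·4=4416; k=2: 13824+1536+32·48·4=21504; k=3: 5760+0+32·8·4=6784 → min 4416 | T₂..T₅: k=2: 0+14400+9·48·67=43344; k=3: 3456+2144+9·8·67=10424; k=4: 3264+0+9·4·67=5676 → min 5676.
Length 5: T₁..T₅: k=1: 0+5676+32·9·67=24972; k=2: 13824+14400+32·48·67=131136; k=3: 5760+2144+32·8·67=25056; k=4: 4416+0+32·4·67=12992 → min 12992.
Optimal order: ((T₁ × (T₂ × (T₃ × T₄))) × T₅) with cost 12992.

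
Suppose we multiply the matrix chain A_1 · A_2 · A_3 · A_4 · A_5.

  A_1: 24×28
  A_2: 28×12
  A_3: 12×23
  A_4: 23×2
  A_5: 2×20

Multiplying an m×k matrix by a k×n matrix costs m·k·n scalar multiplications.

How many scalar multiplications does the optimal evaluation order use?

3528

Adjacent pairs: A_1A_2 = 24·28·12 = 8064; A_2A_3 = 28·12·23 = 7728; A_3A_4 = 12·23·2 = 552; A_4A_5 = 23·2·20 = 920.
Length 3: A_1..A_3: k=1: 0+7728+24·28·23=23184; k=2: 8064+0+24·12·23=14688 → min 14688 | A_2..A_4: k=2: 0+552+28·12·2=1224; k=3: 7728+0+28·23·2=9016 → min 1224 | A_3..A_5: k=3: 0+920+12·23·20=6440; k=4: 552+0+12·2·20=1032 → min 1032.
Length 4: A_1..A_4: k=1: 0+1224+24·28·2=2568; k=2: 8064+552+24·12·2=9192; k=3: 14688+0+24·23·2=15792 → min 2568 | A_2..A_5: k=2: 0+1032+28·12·20=7752; k=3: 7728+920+28·23·20=21528; k=4: 1224+0+28·2·20=2344 → min 2344.
Length 5: A_1..A_5: k=1: 0+2344+24·28·20=15784; k=2: 8064+1032+24·12·20=14856; k=3: 14688+920+24·23·20=26648; k=4: 2568+0+24·2·20=3528 → min 3528.
Optimal order: ((A_1 · (A_2 · (A_3 · A_4))) · A_5) with cost 3528.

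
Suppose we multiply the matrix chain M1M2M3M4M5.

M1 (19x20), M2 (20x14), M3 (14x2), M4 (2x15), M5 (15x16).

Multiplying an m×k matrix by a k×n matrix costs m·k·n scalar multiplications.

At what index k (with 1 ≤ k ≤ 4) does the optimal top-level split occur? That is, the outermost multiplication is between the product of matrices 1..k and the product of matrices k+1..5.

3

Adjacent pairs: M1M2 = 19·20·14 = 5320; M2M3 = 20·14·2 = 560; M3M4 = 14·2·15 = 420; M4M5 = 2·15·16 = 480.
Length 3: M1..M3: k=1: 0+560+19·20·2=1320; k=2: 5320+0+19·14·2=5852 → min 1320 | M2..M4: k=2: 0+420+20·14·15=4620; k=3: 560+0+20·2·15=1160 → min 1160 | M3..M5: k=3: 0+480+14·2·16=928; k=4: 420+0+14·15·16=3780 → min 928.
Length 4: M1..M4: k=1: 0+1160+19·20·15=6860; k=2: 5320+420+19·14·15=9730; k=3: 1320+0+19·2·15=1890 → min 1890 | M2..M5: k=2: 0+928+20·14·16=5408; k=3: 560+480+20·2·16=1680; k=4: 1160+0+20·15·16=5960 → min 1680.
Top-level splits: k=1: (M1..M1)·(M2..M5) → 0+1680+19·20·16 = 7760; k=2: (M1..M2)·(M3..M5) → 5320+928+19·14·16 = 10504; k=3: (M1..M3)·(M4..M5) → 1320+480+19·2·16 = 2408; k=4: (M1..M4)·(M5..M5) → 1890+0+19·15·16 = 6450.
Best split is after M3, i.e. k = 3.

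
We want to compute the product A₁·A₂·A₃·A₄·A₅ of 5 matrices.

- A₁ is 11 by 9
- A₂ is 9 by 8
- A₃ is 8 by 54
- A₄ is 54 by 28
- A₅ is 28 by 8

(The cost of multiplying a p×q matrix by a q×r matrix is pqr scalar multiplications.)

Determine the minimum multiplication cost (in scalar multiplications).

Adjacent pairs: A₁A₂ = 11·9·8 = 792; A₂A₃ = 9·8·54 = 3888; A₃A₄ = 8·54·28 = 12096; A₄A₅ = 54·28·8 = 12096.
Length 3: A₁..A₃: k=1: 0+3888+11·9·54=9234; k=2: 792+0+11·8·54=5544 → min 5544 | A₂..A₄: k=2: 0+12096+9·8·28=14112; k=3: 3888+0+9·54·28=17496 → min 14112 | A₃..A₅: k=3: 0+12096+8·54·8=15552; k=4: 12096+0+8·28·8=13888 → min 13888.
Length 4: A₁..A₄: k=1: 0+14112+11·9·28=16884; k=2: 792+12096+11·8·28=15352; k=3: 5544+0+11·54·28=22176 → min 15352 | A₂..A₅: k=2: 0+13888+9·8·8=14464; k=3: 3888+12096+9·54·8=19872; k=4: 14112+0+9·28·8=16128 → min 14464.
Length 5: A₁..A₅: k=1: 0+14464+11·9·8=15256; k=2: 792+13888+11·8·8=15384; k=3: 5544+12096+11·54·8=22392; k=4: 15352+0+11·28·8=17816 → min 15256.
Optimal order: (A₁·(A₂·((A₃·A₄)·A₅))) with cost 15256.

15256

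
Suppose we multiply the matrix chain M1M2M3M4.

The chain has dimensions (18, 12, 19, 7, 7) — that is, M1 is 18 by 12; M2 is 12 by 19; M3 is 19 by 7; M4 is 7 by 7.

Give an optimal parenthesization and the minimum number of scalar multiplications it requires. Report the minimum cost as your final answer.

3696

Adjacent pairs: M1M2 = 18·12·19 = 4104; M2M3 = 12·19·7 = 1596; M3M4 = 19·7·7 = 931.
Length 3: M1..M3: k=1: 0+1596+18·12·7=3108; k=2: 4104+0+18·19·7=6498 → min 3108 | M2..M4: k=2: 0+931+12·19·7=2527; k=3: 1596+0+12·7·7=2184 → min 2184.
Length 4: M1..M4: k=1: 0+2184+18·12·7=3696; k=2: 4104+931+18·19·7=7429; k=3: 3108+0+18·7·7=3990 → min 3696.
Optimal parenthesization: (M1((M2M3)M4)) with cost 3696.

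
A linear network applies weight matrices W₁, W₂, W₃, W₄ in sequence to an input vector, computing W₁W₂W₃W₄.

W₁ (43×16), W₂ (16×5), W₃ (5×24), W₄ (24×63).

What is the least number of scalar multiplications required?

Adjacent pairs: W₁W₂ = 43·16·5 = 3440; W₂W₃ = 16·5·24 = 1920; W₃W₄ = 5·24·63 = 7560.
Length 3: W₁..W₃: k=1: 0+1920+43·16·24=18432; k=2: 3440+0+43·5·24=8600 → min 8600 | W₂..W₄: k=2: 0+7560+16·5·63=12600; k=3: 1920+0+16·24·63=26112 → min 12600.
Length 4: W₁..W₄: k=1: 0+12600+43·16·63=55944; k=2: 3440+7560+43·5·63=24545; k=3: 8600+0+43·24·63=73616 → min 24545.
Optimal order: ((W₁W₂)(W₃W₄)) with cost 24545.

24545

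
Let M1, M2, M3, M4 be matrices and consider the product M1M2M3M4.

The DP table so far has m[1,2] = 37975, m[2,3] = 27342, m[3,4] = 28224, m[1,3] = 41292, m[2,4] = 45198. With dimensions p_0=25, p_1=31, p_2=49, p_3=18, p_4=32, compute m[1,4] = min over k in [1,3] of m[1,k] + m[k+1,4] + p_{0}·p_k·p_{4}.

55692

m[1,4] = min over k∈[1,3] of m[1,k]+m[k+1,4]+p_{0}·p_k·p_{4}.
k=1: 0 + 45198 + 25·31·32 = 69998; k=2: 37975 + 28224 + 25·49·32 = 105399; k=3: 41292 + 0 + 25·18·32 = 55692.
Minimum: 55692 at k=3.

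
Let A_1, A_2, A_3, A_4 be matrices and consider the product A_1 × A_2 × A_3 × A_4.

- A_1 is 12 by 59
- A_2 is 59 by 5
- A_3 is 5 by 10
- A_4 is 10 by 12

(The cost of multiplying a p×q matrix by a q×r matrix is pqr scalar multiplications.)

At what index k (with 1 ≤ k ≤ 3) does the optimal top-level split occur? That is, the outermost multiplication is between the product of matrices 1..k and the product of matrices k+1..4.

2

Adjacent pairs: A_1A_2 = 12·59·5 = 3540; A_2A_3 = 59·5·10 = 2950; A_3A_4 = 5·10·12 = 600.
Length 3: A_1..A_3: k=1: 0+2950+12·59·10=10030; k=2: 3540+0+12·5·10=4140 → min 4140 | A_2..A_4: k=2: 0+600+59·5·12=4140; k=3: 2950+0+59·10·12=10030 → min 4140.
Top-level splits: k=1: (A_1..A_1)·(A_2..A_4) → 0+4140+12·59·12 = 12636; k=2: (A_1..A_2)·(A_3..A_4) → 3540+600+12·5·12 = 4860; k=3: (A_1..A_3)·(A_4..A_4) → 4140+0+12·10·12 = 5580.
Best split is after A_2, i.e. k = 2.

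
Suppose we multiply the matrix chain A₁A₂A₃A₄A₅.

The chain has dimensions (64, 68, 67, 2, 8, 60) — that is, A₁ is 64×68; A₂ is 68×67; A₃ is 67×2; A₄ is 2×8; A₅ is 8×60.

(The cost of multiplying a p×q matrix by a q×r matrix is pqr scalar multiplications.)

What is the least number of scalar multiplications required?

Adjacent pairs: A₁A₂ = 64·68·67 = 291584; A₂A₃ = 68·67·2 = 9112; A₃A₄ = 67·2·8 = 1072; A₄A₅ = 2·8·60 = 960.
Length 3: A₁..A₃: k=1: 0+9112+64·68·2=17816; k=2: 291584+0+64·67·2=300160 → min 17816 | A₂..A₄: k=2: 0+1072+68·67·8=37520; k=3: 9112+0+68·2·8=10200 → min 10200 | A₃..A₅: k=3: 0+960+67·2·60=9000; k=4: 1072+0+67·8·60=33232 → min 9000.
Length 4: A₁..A₄: k=1: 0+10200+64·68·8=45016; k=2: 291584+1072+64·67·8=326960; k=3: 17816+0+64·2·8=18840 → min 18840 | A₂..A₅: k=2: 0+9000+68·67·60=282360; k=3: 9112+960+68·2·60=18232; k=4: 10200+0+68·8·60=42840 → min 18232.
Length 5: A₁..A₅: k=1: 0+18232+64·68·60=279352; k=2: 291584+9000+64·67·60=557864; k=3: 17816+960+64·2·60=26456; k=4: 18840+0+64·8·60=49560 → min 26456.
Optimal order: ((A₁(A₂A₃))(A₄A₅)) with cost 26456.

26456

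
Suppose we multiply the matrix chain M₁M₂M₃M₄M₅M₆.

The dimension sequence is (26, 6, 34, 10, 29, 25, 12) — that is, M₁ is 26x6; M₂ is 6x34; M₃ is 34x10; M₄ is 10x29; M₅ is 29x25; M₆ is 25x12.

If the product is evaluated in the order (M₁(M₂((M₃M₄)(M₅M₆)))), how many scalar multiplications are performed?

34712

(M₃M₄): 34×10 by 10×29 → 34×29, cost 34·10·29 = 9860
(M₅M₆): 29×25 by 25×12 → 29×12, cost 29·25·12 = 8700
((M₃M₄)(M₅M₆)): 34×29 by 29×12 → 34×12, cost 34·29·12 = 11832; cumulative 30392
(M₂((M₃M₄)(M₅M₆))): 6×34 by 34×12 → 6×12, cost 6·34·12 = 2448; cumulative 32840
(M₁(M₂((M₃M₄)(M₅M₆)))): 26×6 by 6×12 → 26×12, cost 26·6·12 = 1872; cumulative 34712
Total: 34712 scalar multiplications.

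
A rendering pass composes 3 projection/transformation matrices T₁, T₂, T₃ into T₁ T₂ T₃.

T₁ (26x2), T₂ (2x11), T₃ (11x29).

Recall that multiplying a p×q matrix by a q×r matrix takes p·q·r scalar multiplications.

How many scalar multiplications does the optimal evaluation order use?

2146

Order (T₁ (T₂ T₃)): (T₂ T₃): 2×11 by 11×29 → 2×29, cost 2·11·29 = 638; (T₁ (T₂ T₃)): 26×2 by 2×29 → 26×29, cost 26·2·29 = 1508; cumulative 2146. Total 2146.
Order ((T₁ T₂) T₃): (T₁ T₂): 26×2 by 2×11 → 26×11, cost 26·2·11 = 572; ((T₁ T₂) T₃): 26×11 by 11×29 → 26×29, cost 26·11·29 = 8294; cumulative 8866. Total 8866.
Minimum: 2146.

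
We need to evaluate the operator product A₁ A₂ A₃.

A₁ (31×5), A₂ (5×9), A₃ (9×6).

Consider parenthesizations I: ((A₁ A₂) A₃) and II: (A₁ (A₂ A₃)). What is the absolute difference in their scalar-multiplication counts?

1869

Order I = ((A₁ A₂) A₃): (A₁ A₂): 31×5 by 5×9 → 31×9, cost 31·5·9 = 1395; ((A₁ A₂) A₃): 31×9 by 9×6 → 31×6, cost 31·9·6 = 1674; cumulative 3069. Total 3069.
Order II = (A₁ (A₂ A₃)): (A₂ A₃): 5×9 by 9×6 → 5×6, cost 5·9·6 = 270; (A₁ (A₂ A₃)): 31×5 by 5×6 → 31×6, cost 31·5·6 = 930; cumulative 1200. Total 1200.
Difference: |3069 − 1200| = 1869.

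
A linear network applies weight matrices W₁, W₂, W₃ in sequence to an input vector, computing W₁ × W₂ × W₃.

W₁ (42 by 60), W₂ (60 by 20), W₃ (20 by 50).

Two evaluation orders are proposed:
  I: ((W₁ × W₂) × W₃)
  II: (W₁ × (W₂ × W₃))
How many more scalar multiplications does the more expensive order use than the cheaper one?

Order I = ((W₁ × W₂) × W₃): (W₁ × W₂): 42×60 by 60×20 → 42×20, cost 42·60·20 = 50400; ((W₁ × W₂) × W₃): 42×20 by 20×50 → 42×50, cost 42·20·50 = 42000; cumulative 92400. Total 92400.
Order II = (W₁ × (W₂ × W₃)): (W₂ × W₃): 60×20 by 20×50 → 60×50, cost 60·20·50 = 60000; (W₁ × (W₂ × W₃)): 42×60 by 60×50 → 42×50, cost 42·60·50 = 126000; cumulative 186000. Total 186000.
Difference: |92400 − 186000| = 93600.

93600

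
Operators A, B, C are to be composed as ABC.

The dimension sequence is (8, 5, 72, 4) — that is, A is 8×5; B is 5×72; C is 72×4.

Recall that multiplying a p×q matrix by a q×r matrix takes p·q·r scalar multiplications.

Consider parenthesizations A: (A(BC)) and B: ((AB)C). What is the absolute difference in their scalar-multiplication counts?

3584

Order A = (A(BC)): (BC): 5×72 by 72×4 → 5×4, cost 5·72·4 = 1440; (A(BC)): 8×5 by 5×4 → 8×4, cost 8·5·4 = 160; cumulative 1600. Total 1600.
Order B = ((AB)C): (AB): 8×5 by 5×72 → 8×72, cost 8·5·72 = 2880; ((AB)C): 8×72 by 72×4 → 8×4, cost 8·72·4 = 2304; cumulative 5184. Total 5184.
Difference: |1600 − 5184| = 3584.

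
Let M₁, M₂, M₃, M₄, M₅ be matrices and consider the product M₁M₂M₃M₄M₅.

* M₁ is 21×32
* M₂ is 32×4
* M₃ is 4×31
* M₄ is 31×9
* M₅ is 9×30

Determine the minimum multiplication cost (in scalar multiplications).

Adjacent pairs: M₁M₂ = 21·32·4 = 2688; M₂M₃ = 32·4·31 = 3968; M₃M₄ = 4·31·9 = 1116; M₄M₅ = 31·9·30 = 8370.
Length 3: M₁..M₃: k=1: 0+3968+21·32·31=24800; k=2: 2688+0+21·4·31=5292 → min 5292 | M₂..M₄: k=2: 0+1116+32·4·9=2268; k=3: 3968+0+32·31·9=12896 → min 2268 | M₃..M₅: k=3: 0+8370+4·31·30=12090; k=4: 1116+0+4·9·30=2196 → min 2196.
Length 4: M₁..M₄: k=1: 0+2268+21·32·9=8316; k=2: 2688+1116+21·4·9=4560; k=3: 5292+0+21·31·9=11151 → min 4560 | M₂..M₅: k=2: 0+2196+32·4·30=6036; k=3: 3968+8370+32·31·30=42098; k=4: 2268+0+32·9·30=10908 → min 6036.
Length 5: M₁..M₅: k=1: 0+6036+21·32·30=26196; k=2: 2688+2196+21·4·30=7404; k=3: 5292+8370+21·31·30=33192; k=4: 4560+0+21·9·30=10230 → min 7404.
Optimal order: ((M₁M₂)((M₃M₄)M₅)) with cost 7404.

7404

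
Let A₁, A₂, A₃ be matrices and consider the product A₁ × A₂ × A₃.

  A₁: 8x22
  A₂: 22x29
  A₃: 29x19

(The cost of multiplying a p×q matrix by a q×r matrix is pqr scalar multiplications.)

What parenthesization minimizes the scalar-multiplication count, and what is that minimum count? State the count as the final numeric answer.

9512

(A₁ × (A₂ × A₃)): cost 15466.
((A₁ × A₂) × A₃): cost 9512.
Optimal: ((A₁ × A₂) × A₃) with cost 9512.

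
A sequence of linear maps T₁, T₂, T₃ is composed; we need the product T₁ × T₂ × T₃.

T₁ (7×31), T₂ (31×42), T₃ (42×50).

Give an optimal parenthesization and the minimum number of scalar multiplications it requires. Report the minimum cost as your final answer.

(T₁ × (T₂ × T₃)): cost 75950.
((T₁ × T₂) × T₃): cost 23814.
Optimal: ((T₁ × T₂) × T₃) with cost 23814.

23814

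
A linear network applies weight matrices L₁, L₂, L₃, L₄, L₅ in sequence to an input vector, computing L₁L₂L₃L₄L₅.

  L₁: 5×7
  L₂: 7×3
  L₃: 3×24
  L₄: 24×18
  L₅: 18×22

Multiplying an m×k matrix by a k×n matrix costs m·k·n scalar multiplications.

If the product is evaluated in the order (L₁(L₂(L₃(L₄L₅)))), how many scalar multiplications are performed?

12320

(L₄L₅): 24×18 by 18×22 → 24×22, cost 24·18·22 = 9504
(L₃(L₄L₅)): 3×24 by 24×22 → 3×22, cost 3·24·22 = 1584; cumulative 11088
(L₂(L₃(L₄L₅))): 7×3 by 3×22 → 7×22, cost 7·3·22 = 462; cumulative 11550
(L₁(L₂(L₃(L₄L₅)))): 5×7 by 7×22 → 5×22, cost 5·7·22 = 770; cumulative 12320
Total: 12320 scalar multiplications.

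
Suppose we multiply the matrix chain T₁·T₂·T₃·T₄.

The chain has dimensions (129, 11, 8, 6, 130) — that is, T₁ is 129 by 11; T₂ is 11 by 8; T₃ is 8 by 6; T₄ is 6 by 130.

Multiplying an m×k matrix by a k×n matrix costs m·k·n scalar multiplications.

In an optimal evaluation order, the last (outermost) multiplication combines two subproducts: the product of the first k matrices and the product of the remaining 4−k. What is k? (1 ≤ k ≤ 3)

3

Adjacent pairs: T₁T₂ = 129·11·8 = 11352; T₂T₃ = 11·8·6 = 528; T₃T₄ = 8·6·130 = 6240.
Length 3: T₁..T₃: k=1: 0+528+129·11·6=9042; k=2: 11352+0+129·8·6=17544 → min 9042 | T₂..T₄: k=2: 0+6240+11·8·130=17680; k=3: 528+0+11·6·130=9108 → min 9108.
Top-level splits: k=1: (T₁..T₁)·(T₂..T₄) → 0+9108+129·11·130 = 193578; k=2: (T₁..T₂)·(T₃..T₄) → 11352+6240+129·8·130 = 151752; k=3: (T₁..T₃)·(T₄..T₄) → 9042+0+129·6·130 = 109662.
Best split is after T₃, i.e. k = 3.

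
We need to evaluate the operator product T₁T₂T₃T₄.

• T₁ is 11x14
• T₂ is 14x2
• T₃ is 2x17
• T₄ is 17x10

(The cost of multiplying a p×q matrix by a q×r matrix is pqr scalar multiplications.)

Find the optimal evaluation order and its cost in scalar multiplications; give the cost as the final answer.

Adjacent pairs: T₁T₂ = 11·14·2 = 308; T₂T₃ = 14·2·17 = 476; T₃T₄ = 2·17·10 = 340.
Length 3: T₁..T₃: k=1: 0+476+11·14·17=3094; k=2: 308+0+11·2·17=682 → min 682 | T₂..T₄: k=2: 0+340+14·2·10=620; k=3: 476+0+14·17·10=2856 → min 620.
Length 4: T₁..T₄: k=1: 0+620+11·14·10=2160; k=2: 308+340+11·2·10=868; k=3: 682+0+11·17·10=2552 → min 868.
Optimal parenthesization: ((T₁T₂)(T₃T₄)) with cost 868.

868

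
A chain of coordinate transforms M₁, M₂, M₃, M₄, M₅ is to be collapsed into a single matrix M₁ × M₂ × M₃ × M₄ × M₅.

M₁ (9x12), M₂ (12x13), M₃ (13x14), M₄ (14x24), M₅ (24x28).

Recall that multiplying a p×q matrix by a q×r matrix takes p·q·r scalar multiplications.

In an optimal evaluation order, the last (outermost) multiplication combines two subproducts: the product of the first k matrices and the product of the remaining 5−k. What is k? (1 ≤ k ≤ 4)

Adjacent pairs: M₁M₂ = 9·12·13 = 1404; M₂M₃ = 12·13·14 = 2184; M₃M₄ = 13·14·24 = 4368; M₄M₅ = 14·24·28 = 9408.
Length 3: M₁..M₃: k=1: 0+2184+9·12·14=3696; k=2: 1404+0+9·13·14=3042 → min 3042 | M₂..M₄: k=2: 0+4368+12·13·24=8112; k=3: 2184+0+12·14·24=6216 → min 6216 | M₃..M₅: k=3: 0+9408+13·14·28=14504; k=4: 4368+0+13·24·28=13104 → min 13104.
Length 4: M₁..M₄: k=1: 0+6216+9·12·24=8808; k=2: 1404+4368+9·13·24=8580; k=3: 3042+0+9·14·24=6066 → min 6066 | M₂..M₅: k=2: 0+13104+12·13·28=17472; k=3: 2184+9408+12·14·28=16296; k=4: 6216+0+12·24·28=14280 → min 14280.
Top-level splits: k=1: (M₁..M₁)·(M₂..M₅) → 0+14280+9·12·28 = 17304; k=2: (M₁..M₂)·(M₃..M₅) → 1404+13104+9·13·28 = 17784; k=3: (M₁..M₃)·(M₄..M₅) → 3042+9408+9·14·28 = 15978; k=4: (M₁..M₄)·(M₅..M₅) → 6066+0+9·24·28 = 12114.
Best split is after M₄, i.e. k = 4.

4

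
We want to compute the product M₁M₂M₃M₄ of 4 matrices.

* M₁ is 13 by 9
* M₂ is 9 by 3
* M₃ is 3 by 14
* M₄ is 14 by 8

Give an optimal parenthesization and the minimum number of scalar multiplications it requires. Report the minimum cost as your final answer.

Adjacent pairs: M₁M₂ = 13·9·3 = 351; M₂M₃ = 9·3·14 = 378; M₃M₄ = 3·14·8 = 336.
Length 3: M₁..M₃: k=1: 0+378+13·9·14=2016; k=2: 351+0+13·3·14=897 → min 897 | M₂..M₄: k=2: 0+336+9·3·8=552; k=3: 378+0+9·14·8=1386 → min 552.
Length 4: M₁..M₄: k=1: 0+552+13·9·8=1488; k=2: 351+336+13·3·8=999; k=3: 897+0+13·14·8=2353 → min 999.
Optimal parenthesization: ((M₁M₂)(M₃M₄)) with cost 999.

999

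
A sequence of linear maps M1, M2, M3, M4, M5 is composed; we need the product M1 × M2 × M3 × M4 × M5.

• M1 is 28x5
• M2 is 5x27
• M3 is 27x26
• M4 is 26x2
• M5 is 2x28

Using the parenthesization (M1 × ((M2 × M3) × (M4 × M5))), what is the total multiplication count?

(M2 × M3): 5×27 by 27×26 → 5×26, cost 5·27·26 = 3510
(M4 × M5): 26×2 by 2×28 → 26×28, cost 26·2·28 = 1456
((M2 × M3) × (M4 × M5)): 5×26 by 26×28 → 5×28, cost 5·26·28 = 3640; cumulative 8606
(M1 × ((M2 × M3) × (M4 × M5))): 28×5 by 5×28 → 28×28, cost 28·5·28 = 3920; cumulative 12526
Total: 12526 scalar multiplications.

12526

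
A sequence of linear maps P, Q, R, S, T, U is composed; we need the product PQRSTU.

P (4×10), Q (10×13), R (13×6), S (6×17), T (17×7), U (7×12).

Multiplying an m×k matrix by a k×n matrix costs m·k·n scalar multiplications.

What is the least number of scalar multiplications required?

Adjacent pairs: PQ = 4·10·13 = 520; QR = 10·13·6 = 780; RS = 13·6·17 = 1326; ST = 6·17·7 = 714; TU = 17·7·12 = 1428.
Length 3: P..R: k=1: 0+780+4·10·6=1020; k=2: 520+0+4·13·6=832 → min 832 | Q..S: k=2: 0+1326+10·13·17=3536; k=3: 780+0+10·6·17=1800 → min 1800 | R..T: k=3: 0+714+13·6·7=1260; k=4: 1326+0+13·17·7=2873 → min 1260 | S..U: k=4: 0+1428+6·17·12=2652; k=5: 714+0+6·7·12=1218 → min 1218.
Length 4: P..S: k=1: 0+1800+4·10·17=2480; k=2: 520+1326+4·13·17=2730; k=3: 832+0+4·6·17=1240 → min 1240 | Q..T: k=2: 0+1260+10·13·7=2170; k=3: 780+714+10·6·7=1914; k=4: 1800+0+10·17·7=2990 → min 1914 | R..U: k=3: 0+1218+13·6·12=2154; k=4: 1326+1428+13·17·12=5406; k=5: 1260+0+13·7·12=2352 → min 2154.
Length 5: P..T: k=1: 0+1914+4·10·7=2194; k=2: 520+1260+4·13·7=2144; k=3: 832+714+4·6·7=1714; k=4: 1240+0+4·17·7=1716 → min 1714 | Q..U: k=2: 0+2154+10·13·12=3714; k=3: 780+1218+10·6·12=2718; k=4: 1800+1428+10·17·12=5268; k=5: 1914+0+10·7·12=2754 → min 2718.
Length 6: P..U: k=1: 0+2718+4·10·12=3198; k=2: 520+2154+4·13·12=3298; k=3: 832+1218+4·6·12=2338; k=4: 1240+1428+4·17·12=3484; k=5: 1714+0+4·7·12=2050 → min 2050.
Optimal order: ((((PQ)R)(ST))U) with cost 2050.

2050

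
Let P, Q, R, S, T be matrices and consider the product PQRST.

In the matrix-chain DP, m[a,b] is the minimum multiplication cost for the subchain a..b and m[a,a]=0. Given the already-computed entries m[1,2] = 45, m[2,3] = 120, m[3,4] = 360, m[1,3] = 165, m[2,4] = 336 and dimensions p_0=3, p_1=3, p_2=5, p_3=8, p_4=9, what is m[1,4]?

m[1,4] = min over k∈[1,3] of m[1,k]+m[k+1,4]+p_{0}·p_k·p_{4}.
k=1: 0 + 336 + 3·3·9 = 417; k=2: 45 + 360 + 3·5·9 = 540; k=3: 165 + 0 + 3·8·9 = 381.
Minimum: 381 at k=3.

381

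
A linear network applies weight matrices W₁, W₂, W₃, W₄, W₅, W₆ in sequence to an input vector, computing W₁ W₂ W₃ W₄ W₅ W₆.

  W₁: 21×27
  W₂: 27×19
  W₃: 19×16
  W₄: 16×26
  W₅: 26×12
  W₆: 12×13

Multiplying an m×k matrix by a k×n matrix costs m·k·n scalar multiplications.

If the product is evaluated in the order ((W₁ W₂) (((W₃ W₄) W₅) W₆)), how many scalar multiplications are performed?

32756

(W₁ W₂): 21×27 by 27×19 → 21×19, cost 21·27·19 = 10773
(W₃ W₄): 19×16 by 16×26 → 19×26, cost 19·16·26 = 7904
((W₃ W₄) W₅): 19×26 by 26×12 → 19×12, cost 19·26·12 = 5928; cumulative 13832
(((W₃ W₄) W₅) W₆): 19×12 by 12×13 → 19×13, cost 19·12·13 = 2964; cumulative 16796
((W₁ W₂) (((W₃ W₄) W₅) W₆)): 21×19 by 19×13 → 21×13, cost 21·19·13 = 5187; cumulative 32756
Total: 32756 scalar multiplications.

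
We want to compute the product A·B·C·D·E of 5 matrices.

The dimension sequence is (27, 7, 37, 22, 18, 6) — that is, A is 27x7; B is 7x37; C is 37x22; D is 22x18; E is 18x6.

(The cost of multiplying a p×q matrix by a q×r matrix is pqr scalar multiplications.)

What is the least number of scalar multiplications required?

Adjacent pairs: AB = 27·7·37 = 6993; BC = 7·37·22 = 5698; CD = 37·22·18 = 14652; DE = 22·18·6 = 2376.
Length 3: A..C: k=1: 0+5698+27·7·22=9856; k=2: 6993+0+27·37·22=28971 → min 9856 | B..D: k=2: 0+14652+7·37·18=19314; k=3: 5698+0+7·22·18=8470 → min 8470 | C..E: k=3: 0+2376+37·22·6=7260; k=4: 14652+0+37·18·6=18648 → min 7260.
Length 4: A..D: k=1: 0+8470+27·7·18=11872; k=2: 6993+14652+27·37·18=39627; k=3: 9856+0+27·22·18=20548 → min 11872 | B..E: k=2: 0+7260+7·37·6=8814; k=3: 5698+2376+7·22·6=8998; k=4: 8470+0+7·18·6=9226 → min 8814.
Length 5: A..E: k=1: 0+8814+27·7·6=9948; k=2: 6993+7260+27·37·6=20247; k=3: 9856+2376+27·22·6=15796; k=4: 11872+0+27·18·6=14788 → min 9948.
Optimal order: (A·(B·(C·(D·E)))) with cost 9948.

9948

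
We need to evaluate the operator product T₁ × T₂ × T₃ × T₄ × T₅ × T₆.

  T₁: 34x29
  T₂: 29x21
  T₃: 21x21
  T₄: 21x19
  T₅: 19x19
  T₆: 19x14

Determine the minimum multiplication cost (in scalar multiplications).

39144

Adjacent pairs: T₁T₂ = 34·29·21 = 20706; T₂T₃ = 29·21·21 = 12789; T₃T₄ = 21·21·19 = 8379; T₄T₅ = 21·19·19 = 7581; T₅T₆ = 19·19·14 = 5054.
Length 3: T₁..T₃: k=1: 0+12789+34·29·21=33495; k=2: 20706+0+34·21·21=35700 → min 33495 | T₂..T₄: k=2: 0+8379+29·21·19=19950; k=3: 12789+0+29·21·19=24360 → min 19950 | T₃..T₅: k=3: 0+7581+21·21·19=15960; k=4: 8379+0+21·19·19=15960 → min 15960 | T₄..T₆: k=4: 0+5054+21·19·14=10640; k=5: 7581+0+21·19·14=13167 → min 10640.
Length 4: T₁..T₄: k=1: 0+19950+34·29·19=38684; k=2: 20706+8379+34·21·19=42651; k=3: 33495+0+34·21·19=47061 → min 38684 | T₂..T₅: k=2: 0+15960+29·21·19=27531; k=3: 12789+7581+29·21·19=31941; k=4: 19950+0+29·19·19=30419 → min 27531 | T₃..T₆: k=3: 0+10640+21·21·14=16814; k=4: 8379+5054+21·19·14=19019; k=5: 15960+0+21·19·14=21546 → min 16814.
Length 5: T₁..T₅: k=1: 0+27531+34·29·19=46265; k=2: 20706+15960+34·21·19=50232; k=3: 33495+7581+34·21·19=54642; k=4: 38684+0+34·19·19=50958 → min 46265 | T₂..T₆: k=2: 0+16814+29·21·14=25340; k=3: 12789+10640+29·21·14=31955; k=4: 19950+5054+29·19·14=32718; k=5: 27531+0+29·19·14=35245 → min 25340.
Length 6: T₁..T₆: k=1: 0+25340+34·29·14=39144; k=2: 20706+16814+34·21·14=47516; k=3: 33495+10640+34·21·14=54131; k=4: 38684+5054+34·19·14=52782; k=5: 46265+0+34·19·14=55309 → min 39144.
Optimal order: (T₁ × (T₂ × (T₃ × (T₄ × (T₅ × T₆))))) with cost 39144.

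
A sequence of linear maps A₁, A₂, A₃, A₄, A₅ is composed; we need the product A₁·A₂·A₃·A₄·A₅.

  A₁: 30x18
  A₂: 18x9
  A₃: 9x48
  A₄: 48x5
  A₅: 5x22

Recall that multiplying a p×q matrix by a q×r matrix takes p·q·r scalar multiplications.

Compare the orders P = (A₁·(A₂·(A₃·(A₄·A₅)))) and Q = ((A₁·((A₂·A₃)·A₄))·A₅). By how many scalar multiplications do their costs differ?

Order P = (A₁·(A₂·(A₃·(A₄·A₅)))): (A₄·A₅): 48×5 by 5×22 → 48×22, cost 48·5·22 = 5280; (A₃·(A₄·A₅)): 9×48 by 48×22 → 9×22, cost 9·48·22 = 9504; cumulative 14784; (A₂·(A₃·(A₄·A₅))): 18×9 by 9×22 → 18×22, cost 18·9·22 = 3564; cumulative 18348; (A₁·(A₂·(A₃·(A₄·A₅)))): 30×18 by 18×22 → 30×22, cost 30·18·22 = 11880; cumulative 30228. Total 30228.
Order Q = ((A₁·((A₂·A₃)·A₄))·A₅): (A₂·A₃): 18×9 by 9×48 → 18×48, cost 18·9·48 = 7776; ((A₂·A₃)·A₄): 18×48 by 48×5 → 18×5, cost 18·48·5 = 4320; cumulative 12096; (A₁·((A₂·A₃)·A₄)): 30×18 by 18×5 → 30×5, cost 30·18·5 = 2700; cumulative 14796; ((A₁·((A₂·A₃)·A₄))·A₅): 30×5 by 5×22 → 30×22, cost 30·5·22 = 3300; cumulative 18096. Total 18096.
Difference: |30228 − 18096| = 12132.

12132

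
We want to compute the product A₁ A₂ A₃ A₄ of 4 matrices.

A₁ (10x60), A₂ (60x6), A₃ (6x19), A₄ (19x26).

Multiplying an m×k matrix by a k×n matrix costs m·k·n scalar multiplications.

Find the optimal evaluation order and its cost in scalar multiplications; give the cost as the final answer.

Adjacent pairs: A₁A₂ = 10·60·6 = 3600; A₂A₃ = 60·6·19 = 6840; A₃A₄ = 6·19·26 = 2964.
Length 3: A₁..A₃: k=1: 0+6840+10·60·19=18240; k=2: 3600+0+10·6·19=4740 → min 4740 | A₂..A₄: k=2: 0+2964+60·6·26=12324; k=3: 6840+0+60·19·26=36480 → min 12324.
Length 4: A₁..A₄: k=1: 0+12324+10·60·26=27924; k=2: 3600+2964+10·6·26=8124; k=3: 4740+0+10·19·26=9680 → min 8124.
Optimal parenthesization: ((A₁ A₂) (A₃ A₄)) with cost 8124.

8124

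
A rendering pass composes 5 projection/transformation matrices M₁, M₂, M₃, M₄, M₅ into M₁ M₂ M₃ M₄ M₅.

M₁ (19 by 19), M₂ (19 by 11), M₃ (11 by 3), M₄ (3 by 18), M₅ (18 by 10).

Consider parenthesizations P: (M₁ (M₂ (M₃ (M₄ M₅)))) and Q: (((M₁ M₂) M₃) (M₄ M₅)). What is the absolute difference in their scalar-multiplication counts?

862

Order P = (M₁ (M₂ (M₃ (M₄ M₅)))): (M₄ M₅): 3×18 by 18×10 → 3×10, cost 3·18·10 = 540; (M₃ (M₄ M₅)): 11×3 by 3×10 → 11×10, cost 11·3·10 = 330; cumulative 870; (M₂ (M₃ (M₄ M₅))): 19×11 by 11×10 → 19×10, cost 19·11·10 = 2090; cumulative 2960; (M₁ (M₂ (M₃ (M₄ M₅)))): 19×19 by 19×10 → 19×10, cost 19·19·10 = 3610; cumulative 6570. Total 6570.
Order Q = (((M₁ M₂) M₃) (M₄ M₅)): (M₁ M₂): 19×19 by 19×11 → 19×11, cost 19·19·11 = 3971; ((M₁ M₂) M₃): 19×11 by 11×3 → 19×3, cost 19·11·3 = 627; cumulative 4598; (M₄ M₅): 3×18 by 18×10 → 3×10, cost 3·18·10 = 540; (((M₁ M₂) M₃) (M₄ M₅)): 19×3 by 3×10 → 19×10, cost 19·3·10 = 570; cumulative 5708. Total 5708.
Difference: |6570 − 5708| = 862.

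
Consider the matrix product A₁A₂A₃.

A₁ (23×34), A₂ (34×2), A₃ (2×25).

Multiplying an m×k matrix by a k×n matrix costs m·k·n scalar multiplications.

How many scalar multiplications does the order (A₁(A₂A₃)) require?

21250

(A₂A₃): 34×2 by 2×25 → 34×25, cost 34·2·25 = 1700
(A₁(A₂A₃)): 23×34 by 34×25 → 23×25, cost 23·34·25 = 19550; cumulative 21250
Total: 21250 scalar multiplications.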